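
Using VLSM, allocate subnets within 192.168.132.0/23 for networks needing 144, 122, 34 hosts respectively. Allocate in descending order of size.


144 hosts -> /24 (254 usable): 192.168.132.0/24
122 hosts -> /25 (126 usable): 192.168.133.0/25
34 hosts -> /26 (62 usable): 192.168.133.128/26
Allocation: 192.168.132.0/24 (144 hosts, 254 usable); 192.168.133.0/25 (122 hosts, 126 usable); 192.168.133.128/26 (34 hosts, 62 usable)


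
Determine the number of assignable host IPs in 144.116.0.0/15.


Host bits = 32 - 15 = 17
Total addresses = 2^17 = 131072
Usable = total - 2 (network and broadcast)
Usable hosts: 131070


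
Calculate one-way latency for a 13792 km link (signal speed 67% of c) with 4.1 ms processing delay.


Speed = 0.67 * 3e5 km/s = 201000 km/s
Propagation delay = 13792 / 201000 = 0.0686 s = 68.6169 ms
Processing delay = 4.1 ms
Total one-way latency = 72.7169 ms


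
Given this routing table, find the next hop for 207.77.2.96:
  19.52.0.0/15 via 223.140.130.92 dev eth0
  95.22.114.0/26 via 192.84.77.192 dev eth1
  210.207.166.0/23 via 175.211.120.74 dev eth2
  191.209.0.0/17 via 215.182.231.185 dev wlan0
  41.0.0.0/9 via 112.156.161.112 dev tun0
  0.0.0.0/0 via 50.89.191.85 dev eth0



Longest prefix match for 207.77.2.96:
  /15 19.52.0.0: no
  /26 95.22.114.0: no
  /23 210.207.166.0: no
  /17 191.209.0.0: no
  /9 41.0.0.0: no
  /0 0.0.0.0: MATCH
Selected: next-hop 50.89.191.85 via eth0 (matched /0)


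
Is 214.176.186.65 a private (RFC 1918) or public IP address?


RFC 1918 private ranges:
  10.0.0.0/8 (10.0.0.0 - 10.255.255.255)
  172.16.0.0/12 (172.16.0.0 - 172.31.255.255)
  192.168.0.0/16 (192.168.0.0 - 192.168.255.255)
Public (not in any RFC 1918 range)


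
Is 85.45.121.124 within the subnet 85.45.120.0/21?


Subnet network: 85.45.120.0
Test IP AND mask: 85.45.120.0
Yes, 85.45.121.124 is in 85.45.120.0/21


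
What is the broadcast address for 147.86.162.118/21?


Network: 147.86.160.0/21
Host bits = 11
Set all host bits to 1:
Broadcast: 147.86.167.255


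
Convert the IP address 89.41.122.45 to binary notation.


89 = 01011001
41 = 00101001
122 = 01111010
45 = 00101101
Binary: 01011001.00101001.01111010.00101101


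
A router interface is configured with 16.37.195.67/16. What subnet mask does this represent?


/16 means 16 network bits, 16 host bits
Binary: 11111111111111110000000000000000
Mask: 255.255.0.0


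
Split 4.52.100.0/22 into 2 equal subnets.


New prefix = 22 + 1 = 23
Each subnet has 512 addresses
  4.52.100.0/23
  4.52.102.0/23
Subnets: 4.52.100.0/23, 4.52.102.0/23


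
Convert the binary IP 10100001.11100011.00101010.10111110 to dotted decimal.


10100001 = 161
11100011 = 227
00101010 = 42
10111110 = 190
IP: 161.227.42.190


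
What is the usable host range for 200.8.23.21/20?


Network: 200.8.16.0
Broadcast: 200.8.31.255
First usable = network + 1
Last usable = broadcast - 1
Range: 200.8.16.1 to 200.8.31.254


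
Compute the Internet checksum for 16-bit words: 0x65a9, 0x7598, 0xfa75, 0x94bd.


Sum all words (with carry folding):
+ 0x65a9 = 0x65a9
+ 0x7598 = 0xdb41
+ 0xfa75 = 0xd5b7
+ 0x94bd = 0x6a75
One's complement: ~0x6a75
Checksum = 0x958a


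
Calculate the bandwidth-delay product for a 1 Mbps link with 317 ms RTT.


BDP = bandwidth * RTT
= 1 Mbps * 317 ms
= 1 * 1e6 * 317 / 1000 bits
= 317000 bits
= 39625 bytes
= 38.6963 KB
BDP = 317000 bits (39625 bytes)


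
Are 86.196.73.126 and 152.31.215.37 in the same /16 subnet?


Mask: 255.255.0.0
86.196.73.126 AND mask = 86.196.0.0
152.31.215.37 AND mask = 152.31.0.0
No, different subnets (86.196.0.0 vs 152.31.0.0)


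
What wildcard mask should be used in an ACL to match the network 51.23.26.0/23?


Subnet mask: 255.255.254.0
Wildcard = 255.255.255.255 - subnet mask
255 - 255 = 0
255 - 255 = 0
255 - 254 = 1
255 - 0 = 255
Wildcard: 0.0.1.255


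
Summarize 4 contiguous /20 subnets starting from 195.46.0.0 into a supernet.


Original prefix: /20
Number of subnets: 4 = 2^2
New prefix = 20 - 2 = 18
Supernet: 195.46.0.0/18


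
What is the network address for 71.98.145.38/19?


IP:   01000111.01100010.10010001.00100110
Mask: 11111111.11111111.11100000.00000000
AND operation:
Net:  01000111.01100010.10000000.00000000
Network: 71.98.128.0/19


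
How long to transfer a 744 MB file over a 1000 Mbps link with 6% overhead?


Effective throughput = 1000 * (1 - 6/100) = 940 Mbps
File size in Mb = 744 * 8 = 5952 Mb
Time = 5952 / 940
Time = 6.3319 seconds


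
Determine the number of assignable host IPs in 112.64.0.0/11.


Host bits = 32 - 11 = 21
Total addresses = 2^21 = 2097152
Usable = total - 2 (network and broadcast)
Usable hosts: 2097150


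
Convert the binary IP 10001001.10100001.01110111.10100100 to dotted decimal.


10001001 = 137
10100001 = 161
01110111 = 119
10100100 = 164
IP: 137.161.119.164


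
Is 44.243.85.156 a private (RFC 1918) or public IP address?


RFC 1918 private ranges:
  10.0.0.0/8 (10.0.0.0 - 10.255.255.255)
  172.16.0.0/12 (172.16.0.0 - 172.31.255.255)
  192.168.0.0/16 (192.168.0.0 - 192.168.255.255)
Public (not in any RFC 1918 range)


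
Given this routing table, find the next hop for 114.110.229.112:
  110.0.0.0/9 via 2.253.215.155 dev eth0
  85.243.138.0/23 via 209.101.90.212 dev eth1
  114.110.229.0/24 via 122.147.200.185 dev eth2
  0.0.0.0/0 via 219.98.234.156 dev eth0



Longest prefix match for 114.110.229.112:
  /9 110.0.0.0: no
  /23 85.243.138.0: no
  /24 114.110.229.0: MATCH
  /0 0.0.0.0: MATCH
Selected: next-hop 122.147.200.185 via eth2 (matched /24)


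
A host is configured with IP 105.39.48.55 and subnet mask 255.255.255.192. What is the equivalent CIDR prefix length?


Binary: 11111111.11111111.11111111.11000000
Count leading 1s
Prefix: /26


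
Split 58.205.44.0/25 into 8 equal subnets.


New prefix = 25 + 3 = 28
Each subnet has 16 addresses
  58.205.44.0/28
  58.205.44.16/28
  58.205.44.32/28
  58.205.44.48/28
  58.205.44.64/28
  58.205.44.80/28
  58.205.44.96/28
  58.205.44.112/28
Subnets: 58.205.44.0/28, 58.205.44.16/28, 58.205.44.32/28, 58.205.44.48/28, 58.205.44.64/28, 58.205.44.80/28, 58.205.44.96/28, 58.205.44.112/28


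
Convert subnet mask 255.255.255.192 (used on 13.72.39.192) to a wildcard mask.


Subnet mask: 255.255.255.192
Wildcard = 255.255.255.255 - subnet mask
255 - 255 = 0
255 - 255 = 0
255 - 255 = 0
255 - 192 = 63
Wildcard: 0.0.0.63


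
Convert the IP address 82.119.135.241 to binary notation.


82 = 01010010
119 = 01110111
135 = 10000111
241 = 11110001
Binary: 01010010.01110111.10000111.11110001


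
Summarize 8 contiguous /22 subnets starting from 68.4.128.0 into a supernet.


Original prefix: /22
Number of subnets: 8 = 2^3
New prefix = 22 - 3 = 19
Supernet: 68.4.128.0/19


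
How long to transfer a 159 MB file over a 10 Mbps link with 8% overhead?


Effective throughput = 10 * (1 - 8/100) = 9.2 Mbps
File size in Mb = 159 * 8 = 1272 Mb
Time = 1272 / 9.2
Time = 138.2609 seconds


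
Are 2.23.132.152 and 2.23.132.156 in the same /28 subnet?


Mask: 255.255.255.240
2.23.132.152 AND mask = 2.23.132.144
2.23.132.156 AND mask = 2.23.132.144
Yes, same subnet (2.23.132.144)


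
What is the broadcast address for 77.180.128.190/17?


Network: 77.180.128.0/17
Host bits = 15
Set all host bits to 1:
Broadcast: 77.180.255.255


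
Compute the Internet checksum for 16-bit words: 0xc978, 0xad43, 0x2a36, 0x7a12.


Sum all words (with carry folding):
+ 0xc978 = 0xc978
+ 0xad43 = 0x76bc
+ 0x2a36 = 0xa0f2
+ 0x7a12 = 0x1b05
One's complement: ~0x1b05
Checksum = 0xe4fa


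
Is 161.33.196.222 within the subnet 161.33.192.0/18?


Subnet network: 161.33.192.0
Test IP AND mask: 161.33.192.0
Yes, 161.33.196.222 is in 161.33.192.0/18


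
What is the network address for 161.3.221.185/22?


IP:   10100001.00000011.11011101.10111001
Mask: 11111111.11111111.11111100.00000000
AND operation:
Net:  10100001.00000011.11011100.00000000
Network: 161.3.220.0/22


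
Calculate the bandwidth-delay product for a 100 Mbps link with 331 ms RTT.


BDP = bandwidth * RTT
= 100 Mbps * 331 ms
= 100 * 1e6 * 331 / 1000 bits
= 33100000 bits
= 4137500 bytes
= 4040.5273 KB
BDP = 33100000 bits (4137500 bytes)


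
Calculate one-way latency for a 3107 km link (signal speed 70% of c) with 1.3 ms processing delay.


Speed = 0.7 * 3e5 km/s = 210000 km/s
Propagation delay = 3107 / 210000 = 0.0148 s = 14.7952 ms
Processing delay = 1.3 ms
Total one-way latency = 16.0952 ms


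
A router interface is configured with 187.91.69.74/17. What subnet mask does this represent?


/17 means 17 network bits, 15 host bits
Binary: 11111111111111111000000000000000
Mask: 255.255.128.0


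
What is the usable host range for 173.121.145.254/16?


Network: 173.121.0.0
Broadcast: 173.121.255.255
First usable = network + 1
Last usable = broadcast - 1
Range: 173.121.0.1 to 173.121.255.254


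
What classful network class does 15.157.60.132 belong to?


First octet: 15
Binary: 00001111
0xxxxxxx -> Class A (1-126)
Class A, default mask 255.0.0.0 (/8)


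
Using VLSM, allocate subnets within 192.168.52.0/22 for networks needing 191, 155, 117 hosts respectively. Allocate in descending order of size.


191 hosts -> /24 (254 usable): 192.168.52.0/24
155 hosts -> /24 (254 usable): 192.168.53.0/24
117 hosts -> /25 (126 usable): 192.168.54.0/25
Allocation: 192.168.52.0/24 (191 hosts, 254 usable); 192.168.53.0/24 (155 hosts, 254 usable); 192.168.54.0/25 (117 hosts, 126 usable)


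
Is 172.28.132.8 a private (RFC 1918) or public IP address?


RFC 1918 private ranges:
  10.0.0.0/8 (10.0.0.0 - 10.255.255.255)
  172.16.0.0/12 (172.16.0.0 - 172.31.255.255)
  192.168.0.0/16 (192.168.0.0 - 192.168.255.255)
Private (in 172.16.0.0/12)


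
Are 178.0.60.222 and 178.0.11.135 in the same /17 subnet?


Mask: 255.255.128.0
178.0.60.222 AND mask = 178.0.0.0
178.0.11.135 AND mask = 178.0.0.0
Yes, same subnet (178.0.0.0)


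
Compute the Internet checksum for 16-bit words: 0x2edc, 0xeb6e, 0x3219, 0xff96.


Sum all words (with carry folding):
+ 0x2edc = 0x2edc
+ 0xeb6e = 0x1a4b
+ 0x3219 = 0x4c64
+ 0xff96 = 0x4bfb
One's complement: ~0x4bfb
Checksum = 0xb404


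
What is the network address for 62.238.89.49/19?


IP:   00111110.11101110.01011001.00110001
Mask: 11111111.11111111.11100000.00000000
AND operation:
Net:  00111110.11101110.01000000.00000000
Network: 62.238.64.0/19


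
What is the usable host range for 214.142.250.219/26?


Network: 214.142.250.192
Broadcast: 214.142.250.255
First usable = network + 1
Last usable = broadcast - 1
Range: 214.142.250.193 to 214.142.250.254


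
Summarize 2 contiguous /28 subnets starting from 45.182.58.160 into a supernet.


Original prefix: /28
Number of subnets: 2 = 2^1
New prefix = 28 - 1 = 27
Supernet: 45.182.58.160/27


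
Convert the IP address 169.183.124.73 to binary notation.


169 = 10101001
183 = 10110111
124 = 01111100
73 = 01001001
Binary: 10101001.10110111.01111100.01001001


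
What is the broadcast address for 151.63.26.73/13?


Network: 151.56.0.0/13
Host bits = 19
Set all host bits to 1:
Broadcast: 151.63.255.255


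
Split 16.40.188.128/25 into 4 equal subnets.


New prefix = 25 + 2 = 27
Each subnet has 32 addresses
  16.40.188.128/27
  16.40.188.160/27
  16.40.188.192/27
  16.40.188.224/27
Subnets: 16.40.188.128/27, 16.40.188.160/27, 16.40.188.192/27, 16.40.188.224/27


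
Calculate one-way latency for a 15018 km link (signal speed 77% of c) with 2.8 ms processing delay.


Speed = 0.77 * 3e5 km/s = 231000 km/s
Propagation delay = 15018 / 231000 = 0.065 s = 65.013 ms
Processing delay = 2.8 ms
Total one-way latency = 67.813 ms


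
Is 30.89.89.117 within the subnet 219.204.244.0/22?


Subnet network: 219.204.244.0
Test IP AND mask: 30.89.88.0
No, 30.89.89.117 is not in 219.204.244.0/22


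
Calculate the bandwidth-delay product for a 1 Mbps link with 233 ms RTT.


BDP = bandwidth * RTT
= 1 Mbps * 233 ms
= 1 * 1e6 * 233 / 1000 bits
= 233000 bits
= 29125 bytes
= 28.4424 KB
BDP = 233000 bits (29125 bytes)


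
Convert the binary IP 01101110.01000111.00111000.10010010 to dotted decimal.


01101110 = 110
01000111 = 71
00111000 = 56
10010010 = 146
IP: 110.71.56.146


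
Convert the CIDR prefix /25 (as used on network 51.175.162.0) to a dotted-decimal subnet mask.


/25 means 25 network bits, 7 host bits
Binary: 11111111111111111111111110000000
Mask: 255.255.255.128


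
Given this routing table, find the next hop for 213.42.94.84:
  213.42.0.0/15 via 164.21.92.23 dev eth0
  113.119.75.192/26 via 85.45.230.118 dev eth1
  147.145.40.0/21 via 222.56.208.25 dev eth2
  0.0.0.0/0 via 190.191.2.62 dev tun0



Longest prefix match for 213.42.94.84:
  /15 213.42.0.0: MATCH
  /26 113.119.75.192: no
  /21 147.145.40.0: no
  /0 0.0.0.0: MATCH
Selected: next-hop 164.21.92.23 via eth0 (matched /15)


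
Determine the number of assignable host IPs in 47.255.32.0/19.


Host bits = 32 - 19 = 13
Total addresses = 2^13 = 8192
Usable = total - 2 (network and broadcast)
Usable hosts: 8190


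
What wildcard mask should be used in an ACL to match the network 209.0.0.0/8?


Subnet mask: 255.0.0.0
Wildcard = 255.255.255.255 - subnet mask
255 - 255 = 0
255 - 0 = 255
255 - 0 = 255
255 - 0 = 255
Wildcard: 0.255.255.255


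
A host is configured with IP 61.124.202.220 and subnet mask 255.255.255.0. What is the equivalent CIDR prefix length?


Binary: 11111111.11111111.11111111.00000000
Count leading 1s
Prefix: /24


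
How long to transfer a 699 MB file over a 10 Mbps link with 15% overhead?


Effective throughput = 10 * (1 - 15/100) = 8.5 Mbps
File size in Mb = 699 * 8 = 5592 Mb
Time = 5592 / 8.5
Time = 657.8824 seconds


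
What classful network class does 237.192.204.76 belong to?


First octet: 237
Binary: 11101101
1110xxxx -> Class D (224-239)
Class D (multicast), default mask N/A


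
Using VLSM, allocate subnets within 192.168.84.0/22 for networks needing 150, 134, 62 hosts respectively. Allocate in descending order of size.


150 hosts -> /24 (254 usable): 192.168.84.0/24
134 hosts -> /24 (254 usable): 192.168.85.0/24
62 hosts -> /26 (62 usable): 192.168.86.0/26
Allocation: 192.168.84.0/24 (150 hosts, 254 usable); 192.168.85.0/24 (134 hosts, 254 usable); 192.168.86.0/26 (62 hosts, 62 usable)


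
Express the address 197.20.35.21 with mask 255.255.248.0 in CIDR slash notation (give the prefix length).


Binary: 11111111.11111111.11111000.00000000
Count leading 1s
Prefix: /21


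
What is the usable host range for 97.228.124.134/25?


Network: 97.228.124.128
Broadcast: 97.228.124.255
First usable = network + 1
Last usable = broadcast - 1
Range: 97.228.124.129 to 97.228.124.254


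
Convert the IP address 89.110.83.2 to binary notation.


89 = 01011001
110 = 01101110
83 = 01010011
2 = 00000010
Binary: 01011001.01101110.01010011.00000010


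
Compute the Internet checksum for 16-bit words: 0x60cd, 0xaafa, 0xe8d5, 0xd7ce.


Sum all words (with carry folding):
+ 0x60cd = 0x60cd
+ 0xaafa = 0x0bc8
+ 0xe8d5 = 0xf49d
+ 0xd7ce = 0xcc6c
One's complement: ~0xcc6c
Checksum = 0x3393


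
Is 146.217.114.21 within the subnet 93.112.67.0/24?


Subnet network: 93.112.67.0
Test IP AND mask: 146.217.114.0
No, 146.217.114.21 is not in 93.112.67.0/24


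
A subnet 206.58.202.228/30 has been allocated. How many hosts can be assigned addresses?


Host bits = 32 - 30 = 2
Total addresses = 2^2 = 4
Usable = total - 2 (network and broadcast)
Usable hosts: 2


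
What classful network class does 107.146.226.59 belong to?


First octet: 107
Binary: 01101011
0xxxxxxx -> Class A (1-126)
Class A, default mask 255.0.0.0 (/8)


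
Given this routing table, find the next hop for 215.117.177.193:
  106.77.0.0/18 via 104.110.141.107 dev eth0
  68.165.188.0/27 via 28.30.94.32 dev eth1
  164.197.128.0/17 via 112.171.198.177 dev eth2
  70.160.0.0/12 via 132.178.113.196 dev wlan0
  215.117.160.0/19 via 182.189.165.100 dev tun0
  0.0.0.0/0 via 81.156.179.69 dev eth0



Longest prefix match for 215.117.177.193:
  /18 106.77.0.0: no
  /27 68.165.188.0: no
  /17 164.197.128.0: no
  /12 70.160.0.0: no
  /19 215.117.160.0: MATCH
  /0 0.0.0.0: MATCH
Selected: next-hop 182.189.165.100 via tun0 (matched /19)


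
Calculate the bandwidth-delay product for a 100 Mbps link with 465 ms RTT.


BDP = bandwidth * RTT
= 100 Mbps * 465 ms
= 100 * 1e6 * 465 / 1000 bits
= 46500000 bits
= 5812500 bytes
= 5676.2695 KB
BDP = 46500000 bits (5812500 bytes)


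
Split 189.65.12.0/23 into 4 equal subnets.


New prefix = 23 + 2 = 25
Each subnet has 128 addresses
  189.65.12.0/25
  189.65.12.128/25
  189.65.13.0/25
  189.65.13.128/25
Subnets: 189.65.12.0/25, 189.65.12.128/25, 189.65.13.0/25, 189.65.13.128/25


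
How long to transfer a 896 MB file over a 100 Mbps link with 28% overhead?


Effective throughput = 100 * (1 - 28/100) = 72 Mbps
File size in Mb = 896 * 8 = 7168 Mb
Time = 7168 / 72
Time = 99.5556 seconds


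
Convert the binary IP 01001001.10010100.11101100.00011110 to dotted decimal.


01001001 = 73
10010100 = 148
11101100 = 236
00011110 = 30
IP: 73.148.236.30


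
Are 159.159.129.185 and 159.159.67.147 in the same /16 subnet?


Mask: 255.255.0.0
159.159.129.185 AND mask = 159.159.0.0
159.159.67.147 AND mask = 159.159.0.0
Yes, same subnet (159.159.0.0)


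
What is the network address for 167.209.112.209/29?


IP:   10100111.11010001.01110000.11010001
Mask: 11111111.11111111.11111111.11111000
AND operation:
Net:  10100111.11010001.01110000.11010000
Network: 167.209.112.208/29


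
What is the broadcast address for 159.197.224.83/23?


Network: 159.197.224.0/23
Host bits = 9
Set all host bits to 1:
Broadcast: 159.197.225.255


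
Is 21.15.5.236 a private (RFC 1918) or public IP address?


RFC 1918 private ranges:
  10.0.0.0/8 (10.0.0.0 - 10.255.255.255)
  172.16.0.0/12 (172.16.0.0 - 172.31.255.255)
  192.168.0.0/16 (192.168.0.0 - 192.168.255.255)
Public (not in any RFC 1918 range)


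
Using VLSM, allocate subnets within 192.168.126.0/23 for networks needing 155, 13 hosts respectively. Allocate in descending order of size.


155 hosts -> /24 (254 usable): 192.168.126.0/24
13 hosts -> /28 (14 usable): 192.168.127.0/28
Allocation: 192.168.126.0/24 (155 hosts, 254 usable); 192.168.127.0/28 (13 hosts, 14 usable)


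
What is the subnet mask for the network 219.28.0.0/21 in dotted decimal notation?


/21 means 21 network bits, 11 host bits
Binary: 11111111111111111111100000000000
Mask: 255.255.248.0


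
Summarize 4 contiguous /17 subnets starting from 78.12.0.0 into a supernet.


Original prefix: /17
Number of subnets: 4 = 2^2
New prefix = 17 - 2 = 15
Supernet: 78.12.0.0/15


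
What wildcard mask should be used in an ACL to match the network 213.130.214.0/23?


Subnet mask: 255.255.254.0
Wildcard = 255.255.255.255 - subnet mask
255 - 255 = 0
255 - 255 = 0
255 - 254 = 1
255 - 0 = 255
Wildcard: 0.0.1.255


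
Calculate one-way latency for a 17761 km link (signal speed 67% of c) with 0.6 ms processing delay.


Speed = 0.67 * 3e5 km/s = 201000 km/s
Propagation delay = 17761 / 201000 = 0.0884 s = 88.3632 ms
Processing delay = 0.6 ms
Total one-way latency = 88.9632 ms


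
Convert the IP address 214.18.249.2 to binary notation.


214 = 11010110
18 = 00010010
249 = 11111001
2 = 00000010
Binary: 11010110.00010010.11111001.00000010


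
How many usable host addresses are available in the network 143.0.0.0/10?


Host bits = 32 - 10 = 22
Total addresses = 2^22 = 4194304
Usable = total - 2 (network and broadcast)
Usable hosts: 4194302


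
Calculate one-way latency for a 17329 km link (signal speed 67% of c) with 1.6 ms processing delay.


Speed = 0.67 * 3e5 km/s = 201000 km/s
Propagation delay = 17329 / 201000 = 0.0862 s = 86.2139 ms
Processing delay = 1.6 ms
Total one-way latency = 87.8139 ms


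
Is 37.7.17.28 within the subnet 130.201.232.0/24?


Subnet network: 130.201.232.0
Test IP AND mask: 37.7.17.0
No, 37.7.17.28 is not in 130.201.232.0/24


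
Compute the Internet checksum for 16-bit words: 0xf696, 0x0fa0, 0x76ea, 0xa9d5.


Sum all words (with carry folding):
+ 0xf696 = 0xf696
+ 0x0fa0 = 0x0637
+ 0x76ea = 0x7d21
+ 0xa9d5 = 0x26f7
One's complement: ~0x26f7
Checksum = 0xd908


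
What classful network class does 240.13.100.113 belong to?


First octet: 240
Binary: 11110000
1111xxxx -> Class E (240-255)
Class E (reserved), default mask N/A


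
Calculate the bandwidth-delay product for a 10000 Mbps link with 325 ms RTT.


BDP = bandwidth * RTT
= 10000 Mbps * 325 ms
= 10000 * 1e6 * 325 / 1000 bits
= 3250000000 bits
= 406250000 bytes
= 396728.5156 KB
BDP = 3250000000 bits (406250000 bytes)


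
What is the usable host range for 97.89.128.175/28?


Network: 97.89.128.160
Broadcast: 97.89.128.175
First usable = network + 1
Last usable = broadcast - 1
Range: 97.89.128.161 to 97.89.128.174


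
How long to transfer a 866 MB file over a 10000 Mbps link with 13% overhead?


Effective throughput = 10000 * (1 - 13/100) = 8700 Mbps
File size in Mb = 866 * 8 = 6928 Mb
Time = 6928 / 8700
Time = 0.7963 seconds


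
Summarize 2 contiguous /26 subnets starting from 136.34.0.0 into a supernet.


Original prefix: /26
Number of subnets: 2 = 2^1
New prefix = 26 - 1 = 25
Supernet: 136.34.0.0/25


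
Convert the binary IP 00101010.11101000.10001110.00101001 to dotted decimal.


00101010 = 42
11101000 = 232
10001110 = 142
00101001 = 41
IP: 42.232.142.41


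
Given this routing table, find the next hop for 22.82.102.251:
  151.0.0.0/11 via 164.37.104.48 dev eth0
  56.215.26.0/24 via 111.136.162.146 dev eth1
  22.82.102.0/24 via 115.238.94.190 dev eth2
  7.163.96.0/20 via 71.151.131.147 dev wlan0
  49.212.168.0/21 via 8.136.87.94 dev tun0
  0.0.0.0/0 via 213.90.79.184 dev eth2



Longest prefix match for 22.82.102.251:
  /11 151.0.0.0: no
  /24 56.215.26.0: no
  /24 22.82.102.0: MATCH
  /20 7.163.96.0: no
  /21 49.212.168.0: no
  /0 0.0.0.0: MATCH
Selected: next-hop 115.238.94.190 via eth2 (matched /24)


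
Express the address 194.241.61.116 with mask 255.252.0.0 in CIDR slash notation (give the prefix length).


Binary: 11111111.11111100.00000000.00000000
Count leading 1s
Prefix: /14


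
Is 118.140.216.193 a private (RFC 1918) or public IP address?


RFC 1918 private ranges:
  10.0.0.0/8 (10.0.0.0 - 10.255.255.255)
  172.16.0.0/12 (172.16.0.0 - 172.31.255.255)
  192.168.0.0/16 (192.168.0.0 - 192.168.255.255)
Public (not in any RFC 1918 range)


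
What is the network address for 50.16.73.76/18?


IP:   00110010.00010000.01001001.01001100
Mask: 11111111.11111111.11000000.00000000
AND operation:
Net:  00110010.00010000.01000000.00000000
Network: 50.16.64.0/18


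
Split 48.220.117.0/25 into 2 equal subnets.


New prefix = 25 + 1 = 26
Each subnet has 64 addresses
  48.220.117.0/26
  48.220.117.64/26
Subnets: 48.220.117.0/26, 48.220.117.64/26


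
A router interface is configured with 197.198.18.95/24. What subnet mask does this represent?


/24 means 24 network bits, 8 host bits
Binary: 11111111111111111111111100000000
Mask: 255.255.255.0


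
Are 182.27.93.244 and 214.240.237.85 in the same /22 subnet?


Mask: 255.255.252.0
182.27.93.244 AND mask = 182.27.92.0
214.240.237.85 AND mask = 214.240.236.0
No, different subnets (182.27.92.0 vs 214.240.236.0)


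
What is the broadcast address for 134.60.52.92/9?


Network: 134.0.0.0/9
Host bits = 23
Set all host bits to 1:
Broadcast: 134.127.255.255


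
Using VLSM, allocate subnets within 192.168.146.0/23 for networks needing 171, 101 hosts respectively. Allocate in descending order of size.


171 hosts -> /24 (254 usable): 192.168.146.0/24
101 hosts -> /25 (126 usable): 192.168.147.0/25
Allocation: 192.168.146.0/24 (171 hosts, 254 usable); 192.168.147.0/25 (101 hosts, 126 usable)


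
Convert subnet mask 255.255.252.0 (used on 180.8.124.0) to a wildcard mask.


Subnet mask: 255.255.252.0
Wildcard = 255.255.255.255 - subnet mask
255 - 255 = 0
255 - 255 = 0
255 - 252 = 3
255 - 0 = 255
Wildcard: 0.0.3.255


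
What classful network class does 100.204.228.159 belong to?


First octet: 100
Binary: 01100100
0xxxxxxx -> Class A (1-126)
Class A, default mask 255.0.0.0 (/8)


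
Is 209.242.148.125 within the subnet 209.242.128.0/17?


Subnet network: 209.242.128.0
Test IP AND mask: 209.242.128.0
Yes, 209.242.148.125 is in 209.242.128.0/17


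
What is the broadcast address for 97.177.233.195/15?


Network: 97.176.0.0/15
Host bits = 17
Set all host bits to 1:
Broadcast: 97.177.255.255


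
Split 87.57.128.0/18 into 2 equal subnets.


New prefix = 18 + 1 = 19
Each subnet has 8192 addresses
  87.57.128.0/19
  87.57.160.0/19
Subnets: 87.57.128.0/19, 87.57.160.0/19


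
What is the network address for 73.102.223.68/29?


IP:   01001001.01100110.11011111.01000100
Mask: 11111111.11111111.11111111.11111000
AND operation:
Net:  01001001.01100110.11011111.01000000
Network: 73.102.223.64/29


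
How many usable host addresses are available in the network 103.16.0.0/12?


Host bits = 32 - 12 = 20
Total addresses = 2^20 = 1048576
Usable = total - 2 (network and broadcast)
Usable hosts: 1048574


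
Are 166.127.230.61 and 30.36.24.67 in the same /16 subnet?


Mask: 255.255.0.0
166.127.230.61 AND mask = 166.127.0.0
30.36.24.67 AND mask = 30.36.0.0
No, different subnets (166.127.0.0 vs 30.36.0.0)


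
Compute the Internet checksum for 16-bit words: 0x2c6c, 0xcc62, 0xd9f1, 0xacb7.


Sum all words (with carry folding):
+ 0x2c6c = 0x2c6c
+ 0xcc62 = 0xf8ce
+ 0xd9f1 = 0xd2c0
+ 0xacb7 = 0x7f78
One's complement: ~0x7f78
Checksum = 0x8087


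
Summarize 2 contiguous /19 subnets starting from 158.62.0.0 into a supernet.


Original prefix: /19
Number of subnets: 2 = 2^1
New prefix = 19 - 1 = 18
Supernet: 158.62.0.0/18


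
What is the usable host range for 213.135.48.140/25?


Network: 213.135.48.128
Broadcast: 213.135.48.255
First usable = network + 1
Last usable = broadcast - 1
Range: 213.135.48.129 to 213.135.48.254


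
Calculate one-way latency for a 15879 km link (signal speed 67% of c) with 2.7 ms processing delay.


Speed = 0.67 * 3e5 km/s = 201000 km/s
Propagation delay = 15879 / 201000 = 0.079 s = 79 ms
Processing delay = 2.7 ms
Total one-way latency = 81.7 ms


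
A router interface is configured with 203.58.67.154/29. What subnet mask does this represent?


/29 means 29 network bits, 3 host bits
Binary: 11111111111111111111111111111000
Mask: 255.255.255.248


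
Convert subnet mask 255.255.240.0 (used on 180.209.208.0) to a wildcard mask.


Subnet mask: 255.255.240.0
Wildcard = 255.255.255.255 - subnet mask
255 - 255 = 0
255 - 255 = 0
255 - 240 = 15
255 - 0 = 255
Wildcard: 0.0.15.255


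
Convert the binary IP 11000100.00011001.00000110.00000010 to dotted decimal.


11000100 = 196
00011001 = 25
00000110 = 6
00000010 = 2
IP: 196.25.6.2


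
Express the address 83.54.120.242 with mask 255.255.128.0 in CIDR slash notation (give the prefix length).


Binary: 11111111.11111111.10000000.00000000
Count leading 1s
Prefix: /17


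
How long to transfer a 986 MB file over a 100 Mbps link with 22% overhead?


Effective throughput = 100 * (1 - 22/100) = 78 Mbps
File size in Mb = 986 * 8 = 7888 Mb
Time = 7888 / 78
Time = 101.1282 seconds


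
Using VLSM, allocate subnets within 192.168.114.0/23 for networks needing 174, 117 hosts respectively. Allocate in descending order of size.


174 hosts -> /24 (254 usable): 192.168.114.0/24
117 hosts -> /25 (126 usable): 192.168.115.0/25
Allocation: 192.168.114.0/24 (174 hosts, 254 usable); 192.168.115.0/25 (117 hosts, 126 usable)


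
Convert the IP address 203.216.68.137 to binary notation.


203 = 11001011
216 = 11011000
68 = 01000100
137 = 10001001
Binary: 11001011.11011000.01000100.10001001


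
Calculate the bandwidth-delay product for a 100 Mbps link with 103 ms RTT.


BDP = bandwidth * RTT
= 100 Mbps * 103 ms
= 100 * 1e6 * 103 / 1000 bits
= 10300000 bits
= 1287500 bytes
= 1257.3242 KB
BDP = 10300000 bits (1287500 bytes)


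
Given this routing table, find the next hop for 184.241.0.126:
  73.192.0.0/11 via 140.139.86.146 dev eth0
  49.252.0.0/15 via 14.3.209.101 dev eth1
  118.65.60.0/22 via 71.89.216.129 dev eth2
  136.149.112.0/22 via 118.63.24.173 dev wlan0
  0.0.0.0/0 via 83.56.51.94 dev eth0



Longest prefix match for 184.241.0.126:
  /11 73.192.0.0: no
  /15 49.252.0.0: no
  /22 118.65.60.0: no
  /22 136.149.112.0: no
  /0 0.0.0.0: MATCH
Selected: next-hop 83.56.51.94 via eth0 (matched /0)


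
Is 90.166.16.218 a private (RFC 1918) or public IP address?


RFC 1918 private ranges:
  10.0.0.0/8 (10.0.0.0 - 10.255.255.255)
  172.16.0.0/12 (172.16.0.0 - 172.31.255.255)
  192.168.0.0/16 (192.168.0.0 - 192.168.255.255)
Public (not in any RFC 1918 range)


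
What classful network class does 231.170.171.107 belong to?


First octet: 231
Binary: 11100111
1110xxxx -> Class D (224-239)
Class D (multicast), default mask N/A


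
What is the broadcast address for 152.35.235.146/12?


Network: 152.32.0.0/12
Host bits = 20
Set all host bits to 1:
Broadcast: 152.47.255.255


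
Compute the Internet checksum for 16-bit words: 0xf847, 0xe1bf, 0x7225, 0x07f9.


Sum all words (with carry folding):
+ 0xf847 = 0xf847
+ 0xe1bf = 0xda07
+ 0x7225 = 0x4c2d
+ 0x07f9 = 0x5426
One's complement: ~0x5426
Checksum = 0xabd9


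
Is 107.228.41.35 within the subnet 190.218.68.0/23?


Subnet network: 190.218.68.0
Test IP AND mask: 107.228.40.0
No, 107.228.41.35 is not in 190.218.68.0/23


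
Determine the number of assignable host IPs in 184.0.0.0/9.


Host bits = 32 - 9 = 23
Total addresses = 2^23 = 8388608
Usable = total - 2 (network and broadcast)
Usable hosts: 8388606


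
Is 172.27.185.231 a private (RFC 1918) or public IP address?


RFC 1918 private ranges:
  10.0.0.0/8 (10.0.0.0 - 10.255.255.255)
  172.16.0.0/12 (172.16.0.0 - 172.31.255.255)
  192.168.0.0/16 (192.168.0.0 - 192.168.255.255)
Private (in 172.16.0.0/12)


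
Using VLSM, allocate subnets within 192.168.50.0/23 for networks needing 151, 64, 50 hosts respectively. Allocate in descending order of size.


151 hosts -> /24 (254 usable): 192.168.50.0/24
64 hosts -> /25 (126 usable): 192.168.51.0/25
50 hosts -> /26 (62 usable): 192.168.51.128/26
Allocation: 192.168.50.0/24 (151 hosts, 254 usable); 192.168.51.0/25 (64 hosts, 126 usable); 192.168.51.128/26 (50 hosts, 62 usable)


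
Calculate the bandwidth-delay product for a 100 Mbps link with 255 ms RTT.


BDP = bandwidth * RTT
= 100 Mbps * 255 ms
= 100 * 1e6 * 255 / 1000 bits
= 25500000 bits
= 3187500 bytes
= 3112.793 KB
BDP = 25500000 bits (3187500 bytes)


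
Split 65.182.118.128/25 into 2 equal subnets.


New prefix = 25 + 1 = 26
Each subnet has 64 addresses
  65.182.118.128/26
  65.182.118.192/26
Subnets: 65.182.118.128/26, 65.182.118.192/26


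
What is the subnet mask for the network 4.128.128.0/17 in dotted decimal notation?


/17 means 17 network bits, 15 host bits
Binary: 11111111111111111000000000000000
Mask: 255.255.128.0


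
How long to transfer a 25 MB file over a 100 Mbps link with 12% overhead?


Effective throughput = 100 * (1 - 12/100) = 88 Mbps
File size in Mb = 25 * 8 = 200 Mb
Time = 200 / 88
Time = 2.2727 seconds


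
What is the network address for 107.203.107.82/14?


IP:   01101011.11001011.01101011.01010010
Mask: 11111111.11111100.00000000.00000000
AND operation:
Net:  01101011.11001000.00000000.00000000
Network: 107.200.0.0/14


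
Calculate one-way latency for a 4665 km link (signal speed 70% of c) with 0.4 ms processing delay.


Speed = 0.7 * 3e5 km/s = 210000 km/s
Propagation delay = 4665 / 210000 = 0.0222 s = 22.2143 ms
Processing delay = 0.4 ms
Total one-way latency = 22.6143 ms


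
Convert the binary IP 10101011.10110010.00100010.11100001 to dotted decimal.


10101011 = 171
10110010 = 178
00100010 = 34
11100001 = 225
IP: 171.178.34.225


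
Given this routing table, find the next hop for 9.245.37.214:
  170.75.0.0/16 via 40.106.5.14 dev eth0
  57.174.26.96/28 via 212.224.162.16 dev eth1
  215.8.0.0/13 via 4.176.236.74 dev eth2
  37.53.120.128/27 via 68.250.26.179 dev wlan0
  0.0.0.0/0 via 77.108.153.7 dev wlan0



Longest prefix match for 9.245.37.214:
  /16 170.75.0.0: no
  /28 57.174.26.96: no
  /13 215.8.0.0: no
  /27 37.53.120.128: no
  /0 0.0.0.0: MATCH
Selected: next-hop 77.108.153.7 via wlan0 (matched /0)


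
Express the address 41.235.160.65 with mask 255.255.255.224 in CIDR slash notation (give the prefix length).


Binary: 11111111.11111111.11111111.11100000
Count leading 1s
Prefix: /27


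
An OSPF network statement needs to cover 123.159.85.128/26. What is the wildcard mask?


Subnet mask: 255.255.255.192
Wildcard = 255.255.255.255 - subnet mask
255 - 255 = 0
255 - 255 = 0
255 - 255 = 0
255 - 192 = 63
Wildcard: 0.0.0.63


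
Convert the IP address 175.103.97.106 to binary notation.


175 = 10101111
103 = 01100111
97 = 01100001
106 = 01101010
Binary: 10101111.01100111.01100001.01101010


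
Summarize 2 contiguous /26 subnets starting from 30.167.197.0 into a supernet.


Original prefix: /26
Number of subnets: 2 = 2^1
New prefix = 26 - 1 = 25
Supernet: 30.167.197.0/25


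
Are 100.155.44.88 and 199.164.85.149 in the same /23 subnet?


Mask: 255.255.254.0
100.155.44.88 AND mask = 100.155.44.0
199.164.85.149 AND mask = 199.164.84.0
No, different subnets (100.155.44.0 vs 199.164.84.0)


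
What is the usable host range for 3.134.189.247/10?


Network: 3.128.0.0
Broadcast: 3.191.255.255
First usable = network + 1
Last usable = broadcast - 1
Range: 3.128.0.1 to 3.191.255.254


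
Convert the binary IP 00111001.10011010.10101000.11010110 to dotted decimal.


00111001 = 57
10011010 = 154
10101000 = 168
11010110 = 214
IP: 57.154.168.214


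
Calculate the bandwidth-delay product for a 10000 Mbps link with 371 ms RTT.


BDP = bandwidth * RTT
= 10000 Mbps * 371 ms
= 10000 * 1e6 * 371 / 1000 bits
= 3710000000 bits
= 463750000 bytes
= 452880.8594 KB
BDP = 3710000000 bits (463750000 bytes)


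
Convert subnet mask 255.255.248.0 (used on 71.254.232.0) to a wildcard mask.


Subnet mask: 255.255.248.0
Wildcard = 255.255.255.255 - subnet mask
255 - 255 = 0
255 - 255 = 0
255 - 248 = 7
255 - 0 = 255
Wildcard: 0.0.7.255


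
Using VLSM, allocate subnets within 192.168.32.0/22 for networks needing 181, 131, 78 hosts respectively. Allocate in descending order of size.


181 hosts -> /24 (254 usable): 192.168.32.0/24
131 hosts -> /24 (254 usable): 192.168.33.0/24
78 hosts -> /25 (126 usable): 192.168.34.0/25
Allocation: 192.168.32.0/24 (181 hosts, 254 usable); 192.168.33.0/24 (131 hosts, 254 usable); 192.168.34.0/25 (78 hosts, 126 usable)


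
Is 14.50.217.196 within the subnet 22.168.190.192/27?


Subnet network: 22.168.190.192
Test IP AND mask: 14.50.217.192
No, 14.50.217.196 is not in 22.168.190.192/27


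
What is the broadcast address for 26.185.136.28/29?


Network: 26.185.136.24/29
Host bits = 3
Set all host bits to 1:
Broadcast: 26.185.136.31


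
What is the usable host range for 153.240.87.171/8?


Network: 153.0.0.0
Broadcast: 153.255.255.255
First usable = network + 1
Last usable = broadcast - 1
Range: 153.0.0.1 to 153.255.255.254


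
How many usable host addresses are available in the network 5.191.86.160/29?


Host bits = 32 - 29 = 3
Total addresses = 2^3 = 8
Usable = total - 2 (network and broadcast)
Usable hosts: 6


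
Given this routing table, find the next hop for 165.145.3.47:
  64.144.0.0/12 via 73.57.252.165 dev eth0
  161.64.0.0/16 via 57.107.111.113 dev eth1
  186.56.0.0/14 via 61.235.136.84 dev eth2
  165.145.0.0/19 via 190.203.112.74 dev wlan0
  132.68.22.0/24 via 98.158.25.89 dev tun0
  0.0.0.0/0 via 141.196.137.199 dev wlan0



Longest prefix match for 165.145.3.47:
  /12 64.144.0.0: no
  /16 161.64.0.0: no
  /14 186.56.0.0: no
  /19 165.145.0.0: MATCH
  /24 132.68.22.0: no
  /0 0.0.0.0: MATCH
Selected: next-hop 190.203.112.74 via wlan0 (matched /19)


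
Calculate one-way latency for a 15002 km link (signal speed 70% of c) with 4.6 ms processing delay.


Speed = 0.7 * 3e5 km/s = 210000 km/s
Propagation delay = 15002 / 210000 = 0.0714 s = 71.4381 ms
Processing delay = 4.6 ms
Total one-way latency = 76.0381 ms


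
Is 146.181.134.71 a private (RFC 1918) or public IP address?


RFC 1918 private ranges:
  10.0.0.0/8 (10.0.0.0 - 10.255.255.255)
  172.16.0.0/12 (172.16.0.0 - 172.31.255.255)
  192.168.0.0/16 (192.168.0.0 - 192.168.255.255)
Public (not in any RFC 1918 range)


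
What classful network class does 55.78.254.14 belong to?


First octet: 55
Binary: 00110111
0xxxxxxx -> Class A (1-126)
Class A, default mask 255.0.0.0 (/8)


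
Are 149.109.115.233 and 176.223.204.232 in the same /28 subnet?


Mask: 255.255.255.240
149.109.115.233 AND mask = 149.109.115.224
176.223.204.232 AND mask = 176.223.204.224
No, different subnets (149.109.115.224 vs 176.223.204.224)


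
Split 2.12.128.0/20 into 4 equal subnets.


New prefix = 20 + 2 = 22
Each subnet has 1024 addresses
  2.12.128.0/22
  2.12.132.0/22
  2.12.136.0/22
  2.12.140.0/22
Subnets: 2.12.128.0/22, 2.12.132.0/22, 2.12.136.0/22, 2.12.140.0/22


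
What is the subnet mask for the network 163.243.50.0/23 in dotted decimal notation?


/23 means 23 network bits, 9 host bits
Binary: 11111111111111111111111000000000
Mask: 255.255.254.0


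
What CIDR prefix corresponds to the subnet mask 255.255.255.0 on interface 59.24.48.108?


Binary: 11111111.11111111.11111111.00000000
Count leading 1s
Prefix: /24


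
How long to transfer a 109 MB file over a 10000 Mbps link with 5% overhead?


Effective throughput = 10000 * (1 - 5/100) = 9500 Mbps
File size in Mb = 109 * 8 = 872 Mb
Time = 872 / 9500
Time = 0.0918 seconds


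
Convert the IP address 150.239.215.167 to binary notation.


150 = 10010110
239 = 11101111
215 = 11010111
167 = 10100111
Binary: 10010110.11101111.11010111.10100111


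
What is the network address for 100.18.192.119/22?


IP:   01100100.00010010.11000000.01110111
Mask: 11111111.11111111.11111100.00000000
AND operation:
Net:  01100100.00010010.11000000.00000000
Network: 100.18.192.0/22


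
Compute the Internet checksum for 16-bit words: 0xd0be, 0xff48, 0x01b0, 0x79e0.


Sum all words (with carry folding):
+ 0xd0be = 0xd0be
+ 0xff48 = 0xd007
+ 0x01b0 = 0xd1b7
+ 0x79e0 = 0x4b98
One's complement: ~0x4b98
Checksum = 0xb467


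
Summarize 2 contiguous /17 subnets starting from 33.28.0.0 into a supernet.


Original prefix: /17
Number of subnets: 2 = 2^1
New prefix = 17 - 1 = 16
Supernet: 33.28.0.0/16


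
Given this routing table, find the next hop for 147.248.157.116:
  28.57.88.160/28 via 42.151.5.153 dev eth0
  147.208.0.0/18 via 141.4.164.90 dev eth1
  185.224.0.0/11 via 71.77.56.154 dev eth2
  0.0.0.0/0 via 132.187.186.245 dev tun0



Longest prefix match for 147.248.157.116:
  /28 28.57.88.160: no
  /18 147.208.0.0: no
  /11 185.224.0.0: no
  /0 0.0.0.0: MATCH
Selected: next-hop 132.187.186.245 via tun0 (matched /0)


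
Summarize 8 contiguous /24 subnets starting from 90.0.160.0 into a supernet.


Original prefix: /24
Number of subnets: 8 = 2^3
New prefix = 24 - 3 = 21
Supernet: 90.0.160.0/21


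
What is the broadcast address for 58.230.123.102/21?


Network: 58.230.120.0/21
Host bits = 11
Set all host bits to 1:
Broadcast: 58.230.127.255


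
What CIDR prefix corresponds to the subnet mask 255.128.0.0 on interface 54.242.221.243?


Binary: 11111111.10000000.00000000.00000000
Count leading 1s
Prefix: /9
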